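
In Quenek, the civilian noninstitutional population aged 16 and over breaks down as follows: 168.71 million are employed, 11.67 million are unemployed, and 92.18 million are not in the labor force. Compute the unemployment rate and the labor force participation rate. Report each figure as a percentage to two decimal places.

Labor force = employed + unemployed = 168.71 + 11.67 = 180.38 million.
Working-age population = 180.38 + 92.18 = 272.56 million.
Unemployment rate = 11.67 / 180.38 = 6.47%.
Labor force participation rate = 180.38 / 272.56 = 66.18%.

Unemployment rate ≈ 6.47%; labor force participation rate ≈ 66.18%.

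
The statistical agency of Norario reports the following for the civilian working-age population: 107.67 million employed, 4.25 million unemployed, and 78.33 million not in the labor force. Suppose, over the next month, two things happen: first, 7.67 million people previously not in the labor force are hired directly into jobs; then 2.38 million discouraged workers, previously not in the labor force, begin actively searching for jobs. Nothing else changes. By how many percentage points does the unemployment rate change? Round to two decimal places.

The unemployment rate changes by +1.64 percentage points.

Initially, labor force = 107.67 + 4.25 = 111.92 million, so u = 4.25/111.92 = 3.80%.
After the first change, employed and labor force both rise by 7.67; unemployed unchanged → E = 115.34, U = 4.25, labor force = 119.59 million.
After the second change, unemployed and labor force both rise by 2.38 → E = 115.34, U = 6.63, labor force = 121.97 million.
New unemployment rate = 6.63 / 121.97 = 5.44%.
Change = 5.44% − 3.80% = +1.64 percentage points.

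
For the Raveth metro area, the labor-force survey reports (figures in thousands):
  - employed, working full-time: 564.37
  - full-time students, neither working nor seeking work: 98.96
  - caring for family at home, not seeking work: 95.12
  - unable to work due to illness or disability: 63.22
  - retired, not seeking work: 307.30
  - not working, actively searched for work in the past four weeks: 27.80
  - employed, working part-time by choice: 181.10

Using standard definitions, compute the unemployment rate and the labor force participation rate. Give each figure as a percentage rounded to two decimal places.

Unemployment rate ≈ 3.60%; labor force participation rate ≈ 57.80%.

Employed = 564.37 + 181.10 = 745.47 thousand.
Unemployed = 27.80 thousand.
Labor force = 745.47 + 27.80 = 773.27 thousand.
Not in labor force = 98.96 + 95.12 + 63.22 + 307.30 = 564.60 thousand (those not working and not actively searching are outside the labor force).
Civilian working-age population = 773.27 + 564.60 = 1,337.87 thousand.
Unemployment rate = 27.80 / 773.27 = 3.60%.
Labor force participation rate = 773.27 / 1,337.87 = 57.80%.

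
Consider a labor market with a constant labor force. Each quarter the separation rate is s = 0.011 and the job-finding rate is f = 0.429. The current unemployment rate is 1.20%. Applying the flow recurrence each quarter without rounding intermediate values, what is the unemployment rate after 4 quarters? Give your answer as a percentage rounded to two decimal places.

Unemployment rate after four quarters ≈ 2.37%.

With a fixed labor force, u_{t+1} = u_t + s·(1−u_t) − f·u_t = u_t·(1−s−f) + s.
Here 1−s−f = 0.560 and s = 0.011.
u_1 = 0.012000 × 0.560 + 0.011 = 0.017720.
u_2 = 0.017720 × 0.560 + 0.011 = 0.020923.
u_3 = 0.020923 × 0.560 + 0.011 = 0.022717.
u_4 = 0.022717 × 0.560 + 0.011 = 0.023722.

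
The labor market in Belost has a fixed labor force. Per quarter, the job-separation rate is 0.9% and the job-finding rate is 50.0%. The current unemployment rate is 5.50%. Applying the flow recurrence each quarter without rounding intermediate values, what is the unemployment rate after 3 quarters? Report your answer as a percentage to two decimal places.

Unemployment rate after three quarters ≈ 2.21%.

With a fixed labor force, u_{t+1} = u_t + s·(1−u_t) − f·u_t = u_t·(1−s−f) + s.
Here 1−s−f = 0.491 and s = 0.009.
u_1 = 0.055000 × 0.491 + 0.009 = 0.036005.
u_2 = 0.036005 × 0.491 + 0.009 = 0.026678.
u_3 = 0.026678 × 0.491 + 0.009 = 0.022099.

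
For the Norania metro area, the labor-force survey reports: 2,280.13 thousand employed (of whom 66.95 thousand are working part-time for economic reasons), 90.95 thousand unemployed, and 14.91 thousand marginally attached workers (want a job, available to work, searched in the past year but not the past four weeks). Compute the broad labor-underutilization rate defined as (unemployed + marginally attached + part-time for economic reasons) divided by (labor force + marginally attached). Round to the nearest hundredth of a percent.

Broad underutilization rate ≈ 7.24%.

Labor force = 2,280.13 + 90.95 = 2,371.08 thousand.
Numerator = 90.95 + 14.91 + 66.95 = 172.81 thousand.
Denominator = 2,371.08 + 14.91 = 2,385.99 thousand.
Broad rate = 172.81 / 2,385.99 = 7.24%.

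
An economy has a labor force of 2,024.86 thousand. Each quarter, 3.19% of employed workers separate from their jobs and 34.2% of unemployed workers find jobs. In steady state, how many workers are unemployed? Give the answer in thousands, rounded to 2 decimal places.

Steady-state unemployment rate u* = s/(s+f) = 3.19/(3.19+34.2) = 0.085317.
Unemployed = u* × labor force = 0.085317 × 2,024.86 ≈ 172.75 thousand.

About 172.75 thousand are unemployed in steady state.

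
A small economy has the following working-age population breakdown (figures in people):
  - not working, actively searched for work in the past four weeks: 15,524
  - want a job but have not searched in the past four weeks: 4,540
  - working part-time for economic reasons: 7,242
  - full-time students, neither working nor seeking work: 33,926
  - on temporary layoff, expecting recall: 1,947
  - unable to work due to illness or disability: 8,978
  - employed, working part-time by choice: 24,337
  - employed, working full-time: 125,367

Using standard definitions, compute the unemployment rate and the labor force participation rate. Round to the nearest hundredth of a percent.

Unemployment rate ≈ 10.02%; labor force participation rate ≈ 78.62%.

Employed = 7,242 + 24,337 + 125,367 = 156,946 (anyone who worked, including part-time for economic reasons, counts as employed).
Unemployed = 15,524 + 1,947 = 17,471 (jobless and actively searching, or on temporary layoff).
Labor force = 156,946 + 17,471 = 174,417.
Not in labor force = 4,540 + 33,926 + 8,978 = 47,444 (those not working and not actively searching are outside the labor force — including those who want a job but have given up searching).
Civilian working-age population = 174,417 + 47,444 = 221,861.
Unemployment rate = 17,471 / 174,417 = 10.02%.
Labor force participation rate = 174,417 / 221,861 = 78.62%.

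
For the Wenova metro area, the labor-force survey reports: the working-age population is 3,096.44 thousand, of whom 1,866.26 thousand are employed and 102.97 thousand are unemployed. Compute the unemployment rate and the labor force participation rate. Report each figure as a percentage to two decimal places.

Labor force = employed + unemployed = 1,866.26 + 102.97 = 1,969.23 thousand.
Unemployment rate = 102.97 / 1,969.23 = 5.23%.
Labor force participation rate = 1,969.23 / 3,096.44 = 63.60%.

Unemployment rate ≈ 5.23%; labor force participation rate ≈ 63.60%.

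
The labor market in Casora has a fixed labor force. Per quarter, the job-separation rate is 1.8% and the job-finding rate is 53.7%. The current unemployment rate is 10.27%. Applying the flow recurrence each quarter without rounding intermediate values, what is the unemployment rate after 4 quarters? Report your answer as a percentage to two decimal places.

Unemployment rate after four quarters ≈ 3.52%.

With a fixed labor force, u_{t+1} = u_t + s·(1−u_t) − f·u_t = u_t·(1−s−f) + s.
Here 1−s−f = 0.445 and s = 0.018.
u_1 = 0.102700 × 0.445 + 0.018 = 0.063701.
u_2 = 0.063701 × 0.445 + 0.018 = 0.046347.
u_3 = 0.046347 × 0.445 + 0.018 = 0.038624.
u_4 = 0.038624 × 0.445 + 0.018 = 0.035188.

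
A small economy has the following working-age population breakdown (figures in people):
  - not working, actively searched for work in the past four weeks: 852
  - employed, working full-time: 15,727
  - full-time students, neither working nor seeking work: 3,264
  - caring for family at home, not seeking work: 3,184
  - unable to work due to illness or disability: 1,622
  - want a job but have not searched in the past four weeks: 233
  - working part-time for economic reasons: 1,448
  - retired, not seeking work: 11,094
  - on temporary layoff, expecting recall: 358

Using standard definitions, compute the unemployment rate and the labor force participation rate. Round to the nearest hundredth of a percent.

Unemployment rate ≈ 6.58%; labor force participation rate ≈ 48.66%.

Employed = 15,727 + 1,448 = 17,175 (anyone who worked, including part-time for economic reasons, counts as employed).
Unemployed = 852 + 358 = 1,210 (jobless and actively searching, or on temporary layoff).
Labor force = 17,175 + 1,210 = 18,385.
Not in labor force = 3,264 + 3,184 + 1,622 + 233 + 11,094 = 19,397 (those not working and not actively searching are outside the labor force — including those who want a job but have given up searching).
Civilian working-age population = 18,385 + 19,397 = 37,782.
Unemployment rate = 1,210 / 18,385 = 6.58%.
Labor force participation rate = 18,385 / 37,782 = 48.66%.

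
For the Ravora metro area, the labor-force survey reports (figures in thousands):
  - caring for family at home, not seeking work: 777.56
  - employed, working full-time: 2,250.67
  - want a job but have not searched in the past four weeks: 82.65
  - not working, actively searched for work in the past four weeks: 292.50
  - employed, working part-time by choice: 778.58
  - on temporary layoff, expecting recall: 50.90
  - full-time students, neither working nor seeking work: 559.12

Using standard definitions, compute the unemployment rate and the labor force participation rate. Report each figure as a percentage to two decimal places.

Employed = 2,250.67 + 778.58 = 3,029.25 thousand.
Unemployed = 292.50 + 50.90 = 343.40 thousand (jobless and actively searching, or on temporary layoff).
Labor force = 3,029.25 + 343.40 = 3,372.65 thousand.
Not in labor force = 777.56 + 82.65 + 559.12 = 1,419.33 thousand (those not working and not actively searching are outside the labor force — including those who want a job but have given up searching).
Civilian working-age population = 3,372.65 + 1,419.33 = 4,791.98 thousand.
Unemployment rate = 343.40 / 3,372.65 = 10.18%.
Labor force participation rate = 3,372.65 / 4,791.98 = 70.38%.

Unemployment rate ≈ 10.18%; labor force participation rate ≈ 70.38%.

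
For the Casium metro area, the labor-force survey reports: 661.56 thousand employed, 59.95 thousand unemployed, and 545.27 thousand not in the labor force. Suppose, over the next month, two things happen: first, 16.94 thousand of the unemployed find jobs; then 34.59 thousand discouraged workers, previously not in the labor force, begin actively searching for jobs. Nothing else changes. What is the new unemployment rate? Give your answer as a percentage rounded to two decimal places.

New unemployment rate ≈ 10.26%.

Initially, labor force = 661.56 + 59.95 = 721.51 thousand, so u = 59.95/721.51 = 8.31%.
After the first change, unemployed falls and employed rises by 16.94; labor force unchanged → E = 678.50, U = 43.01, labor force = 721.51 thousand.
After the second change, unemployed and labor force both rise by 34.59 → E = 678.50, U = 77.60, labor force = 756.10 thousand.
New unemployment rate = 77.60 / 756.10 = 10.26%.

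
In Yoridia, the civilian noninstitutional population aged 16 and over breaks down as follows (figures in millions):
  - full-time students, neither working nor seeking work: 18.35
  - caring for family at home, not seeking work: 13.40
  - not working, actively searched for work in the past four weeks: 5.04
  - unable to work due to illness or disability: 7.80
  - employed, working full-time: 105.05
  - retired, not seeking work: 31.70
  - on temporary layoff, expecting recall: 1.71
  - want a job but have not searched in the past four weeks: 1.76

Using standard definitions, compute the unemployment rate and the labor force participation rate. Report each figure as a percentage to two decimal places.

Employed = 105.05 million.
Unemployed = 5.04 + 1.71 = 6.75 million (jobless and actively searching, or on temporary layoff).
Labor force = 105.05 + 6.75 = 111.80 million.
Not in labor force = 18.35 + 13.40 + 7.80 + 31.70 + 1.76 = 73.01 million (those not working and not actively searching are outside the labor force — including those who want a job but have given up searching).
Civilian working-age population = 111.80 + 73.01 = 184.81 million.
Unemployment rate = 6.75 / 111.80 = 6.04%.
Labor force participation rate = 111.80 / 184.81 = 60.49%.

Unemployment rate ≈ 6.04%; labor force participation rate ≈ 60.49%.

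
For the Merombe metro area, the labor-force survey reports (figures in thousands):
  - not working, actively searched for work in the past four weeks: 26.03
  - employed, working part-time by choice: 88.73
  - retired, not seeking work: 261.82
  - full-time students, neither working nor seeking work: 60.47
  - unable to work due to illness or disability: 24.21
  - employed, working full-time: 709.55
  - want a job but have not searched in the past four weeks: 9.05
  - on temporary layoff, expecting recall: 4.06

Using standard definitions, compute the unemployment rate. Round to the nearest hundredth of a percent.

Unemployment rate ≈ 3.63%.

Employed = 88.73 + 709.55 = 798.28 thousand.
Unemployed = 26.03 + 4.06 = 30.09 thousand (jobless and actively searching, or on temporary layoff).
Labor force = 798.28 + 30.09 = 828.37 thousand.
Unemployment rate = 30.09 / 828.37 = 3.63%.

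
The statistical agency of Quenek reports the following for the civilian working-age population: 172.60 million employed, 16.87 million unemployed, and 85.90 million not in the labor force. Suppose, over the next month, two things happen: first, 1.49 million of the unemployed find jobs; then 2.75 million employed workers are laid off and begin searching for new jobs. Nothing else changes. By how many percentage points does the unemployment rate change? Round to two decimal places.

Initially, labor force = 172.60 + 16.87 = 189.47 million, so u = 16.87/189.47 = 8.90%.
After the first change, unemployed falls and employed rises by 1.49; labor force unchanged → E = 174.09, U = 15.38, labor force = 189.47 million.
After the second change, employed falls and unemployed rises by 2.75; labor force unchanged → E = 171.34, U = 18.13, labor force = 189.47 million.
New unemployment rate = 18.13 / 189.47 = 9.57%.
Change = 9.57% − 8.90% = +0.67 percentage points.

The unemployment rate changes by +0.67 percentage points.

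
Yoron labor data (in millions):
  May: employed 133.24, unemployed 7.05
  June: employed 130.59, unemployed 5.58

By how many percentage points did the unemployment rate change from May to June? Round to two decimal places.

May: labor force = 133.24 + 7.05 = 140.29; u = 7.05/140.29 = 5.03%.
June: labor force = 130.59 + 5.58 = 136.17; u = 5.58/136.17 = 4.10%.
Change = 4.10% − 5.03% = −0.93 pp.

The unemployment rate changed by −0.93 percentage points.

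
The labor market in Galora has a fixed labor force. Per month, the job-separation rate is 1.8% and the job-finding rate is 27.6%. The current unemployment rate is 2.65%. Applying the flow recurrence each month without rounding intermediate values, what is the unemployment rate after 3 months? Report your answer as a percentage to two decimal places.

Unemployment rate after three months ≈ 4.90%.

With a fixed labor force, u_{t+1} = u_t + s·(1−u_t) − f·u_t = u_t·(1−s−f) + s.
Here 1−s−f = 0.706 and s = 0.018.
u_1 = 0.026500 × 0.706 + 0.018 = 0.036709.
u_2 = 0.036709 × 0.706 + 0.018 = 0.043917.
u_3 = 0.043917 × 0.706 + 0.018 = 0.049005.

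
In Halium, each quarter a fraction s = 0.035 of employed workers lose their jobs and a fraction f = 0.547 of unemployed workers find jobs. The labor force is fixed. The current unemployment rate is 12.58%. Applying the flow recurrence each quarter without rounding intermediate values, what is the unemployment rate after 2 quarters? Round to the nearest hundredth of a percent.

With a fixed labor force, u_{t+1} = u_t + s·(1−u_t) − f·u_t = u_t·(1−s−f) + s.
Here 1−s−f = 0.418 and s = 0.035.
u_1 = 0.125800 × 0.418 + 0.035 = 0.087584.
u_2 = 0.087584 × 0.418 + 0.035 = 0.071610.

Unemployment rate after two quarters ≈ 7.16%.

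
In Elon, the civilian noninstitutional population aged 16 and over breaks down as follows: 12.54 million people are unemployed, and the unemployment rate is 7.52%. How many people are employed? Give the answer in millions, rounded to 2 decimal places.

About 154.22 million are employed.

Labor force = U / u = 12.54 / 0.0752 ≈ 166.76 million.
Employed = labor force − unemployed = 166.76 − 12.54 = 154.22 million.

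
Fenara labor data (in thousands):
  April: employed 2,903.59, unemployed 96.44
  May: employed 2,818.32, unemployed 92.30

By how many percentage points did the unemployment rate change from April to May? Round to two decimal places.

April: labor force = 2,903.59 + 96.44 = 3,000.03; u = 96.44/3,000.03 = 3.21%.
May: labor force = 2,818.32 + 92.30 = 2,910.62; u = 92.30/2,910.62 = 3.17%.
Change = 3.17% − 3.21% = −0.04 pp.

The unemployment rate changed by −0.04 percentage points.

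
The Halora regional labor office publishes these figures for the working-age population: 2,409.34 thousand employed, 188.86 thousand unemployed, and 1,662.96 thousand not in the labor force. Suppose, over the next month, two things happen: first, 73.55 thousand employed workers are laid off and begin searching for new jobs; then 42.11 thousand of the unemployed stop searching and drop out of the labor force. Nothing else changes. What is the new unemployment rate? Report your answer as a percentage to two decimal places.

Initially, labor force = 2,409.34 + 188.86 = 2,598.20 thousand, so u = 188.86/2,598.20 = 7.27%.
After the first change, employed falls and unemployed rises by 73.55; labor force unchanged → E = 2,335.79, U = 262.41, labor force = 2,598.20 thousand.
After the second change, unemployed and labor force both fall by 42.11 → E = 2,335.79, U = 220.30, labor force = 2,556.09 thousand.
New unemployment rate = 220.30 / 2,556.09 = 8.62%.

New unemployment rate ≈ 8.62%.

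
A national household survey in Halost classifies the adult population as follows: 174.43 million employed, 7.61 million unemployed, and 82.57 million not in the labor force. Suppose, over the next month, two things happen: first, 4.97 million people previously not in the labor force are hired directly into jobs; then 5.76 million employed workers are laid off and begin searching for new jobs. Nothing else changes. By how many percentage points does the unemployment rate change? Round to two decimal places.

Initially, labor force = 174.43 + 7.61 = 182.04 million, so u = 7.61/182.04 = 4.18%.
After the first change, employed and labor force both rise by 4.97; unemployed unchanged → E = 179.40, U = 7.61, labor force = 187.01 million.
After the second change, employed falls and unemployed rises by 5.76; labor force unchanged → E = 173.64, U = 13.37, labor force = 187.01 million.
New unemployment rate = 13.37 / 187.01 = 7.15%.
Change = 7.15% − 4.18% = +2.97 percentage points.

The unemployment rate changes by +2.97 percentage points.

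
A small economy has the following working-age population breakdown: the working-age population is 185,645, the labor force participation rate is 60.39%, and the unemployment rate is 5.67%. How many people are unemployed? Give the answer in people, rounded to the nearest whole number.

Labor force = 0.6039 × 185,645 = 112,111.
Unemployed = 0.0567 × 112,111 ≈ 6,357.

About 6,357 are unemployed.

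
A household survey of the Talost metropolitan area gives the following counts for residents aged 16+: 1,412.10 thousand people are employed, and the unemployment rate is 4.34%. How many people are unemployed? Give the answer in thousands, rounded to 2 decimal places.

Let U be the number unemployed. The labor force is E + U, and U/(E+U) = 0.0434.
So U = 0.0434 × 1,412.10 / (1 − 0.0434) = 61.2851 / 0.9566 ≈ 64.07 thousand.

About 64.07 thousand are unemployed.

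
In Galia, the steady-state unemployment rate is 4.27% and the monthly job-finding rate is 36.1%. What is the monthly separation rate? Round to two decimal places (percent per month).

Separation rate ≈ 1.61% per month.

From u* = s/(s+f): s = u·f/(1−u).
s = 0.0427 × 36.1 / (1 − 0.0427) = 1.5415 / 0.9573 ≈ 1.61% per month.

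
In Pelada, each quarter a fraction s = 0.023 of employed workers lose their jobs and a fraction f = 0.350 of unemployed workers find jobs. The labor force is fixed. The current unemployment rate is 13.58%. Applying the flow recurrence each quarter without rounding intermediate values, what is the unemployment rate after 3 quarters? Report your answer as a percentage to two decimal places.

Unemployment rate after three quarters ≈ 7.99%.

With a fixed labor force, u_{t+1} = u_t + s·(1−u_t) − f·u_t = u_t·(1−s−f) + s.
Here 1−s−f = 0.627 and s = 0.023.
u_1 = 0.135800 × 0.627 + 0.023 = 0.108147.
u_2 = 0.108147 × 0.627 + 0.023 = 0.090808.
u_3 = 0.090808 × 0.627 + 0.023 = 0.079937.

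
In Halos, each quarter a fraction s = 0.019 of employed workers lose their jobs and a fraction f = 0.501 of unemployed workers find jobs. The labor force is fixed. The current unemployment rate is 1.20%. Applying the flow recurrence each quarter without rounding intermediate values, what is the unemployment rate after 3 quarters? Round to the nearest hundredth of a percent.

Unemployment rate after three quarters ≈ 3.38%.

With a fixed labor force, u_{t+1} = u_t + s·(1−u_t) − f·u_t = u_t·(1−s−f) + s.
Here 1−s−f = 0.480 and s = 0.019.
u_1 = 0.012000 × 0.480 + 0.019 = 0.024760.
u_2 = 0.024760 × 0.480 + 0.019 = 0.030885.
u_3 = 0.030885 × 0.480 + 0.019 = 0.033825.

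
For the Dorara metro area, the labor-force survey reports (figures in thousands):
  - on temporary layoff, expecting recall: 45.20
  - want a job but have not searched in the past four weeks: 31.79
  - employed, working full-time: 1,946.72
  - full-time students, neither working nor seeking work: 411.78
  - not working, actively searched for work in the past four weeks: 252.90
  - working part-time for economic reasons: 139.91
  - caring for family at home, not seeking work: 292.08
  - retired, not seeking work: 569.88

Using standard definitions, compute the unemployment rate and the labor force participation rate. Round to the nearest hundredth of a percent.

Unemployment rate ≈ 12.50%; labor force participation rate ≈ 64.62%.

Employed = 1,946.72 + 139.91 = 2,086.63 thousand (anyone who worked, including part-time for economic reasons, counts as employed).
Unemployed = 45.20 + 252.90 = 298.10 thousand (jobless and actively searching, or on temporary layoff).
Labor force = 2,086.63 + 298.10 = 2,384.73 thousand.
Not in labor force = 31.79 + 411.78 + 292.08 + 569.88 = 1,305.53 thousand (those not working and not actively searching are outside the labor force — including those who want a job but have given up searching).
Civilian working-age population = 2,384.73 + 1,305.53 = 3,690.26 thousand.
Unemployment rate = 298.10 / 2,384.73 = 12.50%.
Labor force participation rate = 2,384.73 / 3,690.26 = 64.62%.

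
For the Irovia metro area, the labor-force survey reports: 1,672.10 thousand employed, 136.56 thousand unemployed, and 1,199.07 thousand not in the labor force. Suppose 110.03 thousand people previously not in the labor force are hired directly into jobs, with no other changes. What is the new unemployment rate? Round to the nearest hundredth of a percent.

New unemployment rate ≈ 7.12%.

Initially, labor force = 1,672.10 + 136.56 = 1,808.66 thousand, so u = 136.56/1,808.66 = 7.55%.
After the change, employed and labor force both rise by 110.03; unemployed unchanged → E = 1,782.13, U = 136.56, labor force = 1,918.69 thousand.
New unemployment rate = 136.56 / 1,918.69 = 7.12%.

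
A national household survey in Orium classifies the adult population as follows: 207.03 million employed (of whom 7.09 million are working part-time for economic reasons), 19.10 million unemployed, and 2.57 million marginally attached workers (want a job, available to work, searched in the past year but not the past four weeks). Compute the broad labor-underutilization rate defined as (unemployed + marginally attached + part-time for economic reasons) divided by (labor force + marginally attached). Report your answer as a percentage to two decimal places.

Broad underutilization rate ≈ 12.58%.

Labor force = 207.03 + 19.10 = 226.13 million.
Numerator = 19.10 + 2.57 + 7.09 = 28.76 million.
Denominator = 226.13 + 2.57 = 228.70 million.
Broad rate = 28.76 / 228.70 = 12.58%.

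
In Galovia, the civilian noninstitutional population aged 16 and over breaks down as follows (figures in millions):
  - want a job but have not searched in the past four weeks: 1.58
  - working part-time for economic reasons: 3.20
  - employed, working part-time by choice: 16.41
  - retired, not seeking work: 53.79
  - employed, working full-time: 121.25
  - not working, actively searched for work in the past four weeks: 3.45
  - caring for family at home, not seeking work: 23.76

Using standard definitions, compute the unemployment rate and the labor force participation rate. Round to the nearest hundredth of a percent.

Employed = 3.20 + 16.41 + 121.25 = 140.86 million (anyone who worked, including part-time for economic reasons, counts as employed).
Unemployed = 3.45 million.
Labor force = 140.86 + 3.45 = 144.31 million.
Not in labor force = 1.58 + 53.79 + 23.76 = 79.13 million (those not working and not actively searching are outside the labor force — including those who want a job but have given up searching).
Civilian working-age population = 144.31 + 79.13 = 223.44 million.
Unemployment rate = 3.45 / 144.31 = 2.39%.
Labor force participation rate = 144.31 / 223.44 = 64.59%.

Unemployment rate ≈ 2.39%; labor force participation rate ≈ 64.59%.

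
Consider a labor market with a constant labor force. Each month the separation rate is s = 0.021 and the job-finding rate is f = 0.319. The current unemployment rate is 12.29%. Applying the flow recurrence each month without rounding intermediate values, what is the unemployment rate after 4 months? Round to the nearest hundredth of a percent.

With a fixed labor force, u_{t+1} = u_t + s·(1−u_t) − f·u_t = u_t·(1−s−f) + s.
Here 1−s−f = 0.660 and s = 0.021.
u_1 = 0.122900 × 0.660 + 0.021 = 0.102114.
u_2 = 0.102114 × 0.660 + 0.021 = 0.088395.
u_3 = 0.088395 × 0.660 + 0.021 = 0.079341.
u_4 = 0.079341 × 0.660 + 0.021 = 0.073365.

Unemployment rate after four months ≈ 7.34%.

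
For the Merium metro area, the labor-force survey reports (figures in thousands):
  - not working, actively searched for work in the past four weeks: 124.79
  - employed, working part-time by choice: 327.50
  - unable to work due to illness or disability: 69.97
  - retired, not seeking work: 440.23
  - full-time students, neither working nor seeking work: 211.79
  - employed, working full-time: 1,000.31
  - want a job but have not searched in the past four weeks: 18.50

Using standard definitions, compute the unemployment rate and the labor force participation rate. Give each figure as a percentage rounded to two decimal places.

Employed = 327.50 + 1,000.31 = 1,327.81 thousand.
Unemployed = 124.79 thousand.
Labor force = 1,327.81 + 124.79 = 1,452.60 thousand.
Not in labor force = 69.97 + 440.23 + 211.79 + 18.50 = 740.49 thousand (those not working and not actively searching are outside the labor force — including those who want a job but have given up searching).
Civilian working-age population = 1,452.60 + 740.49 = 2,193.09 thousand.
Unemployment rate = 124.79 / 1,452.60 = 8.59%.
Labor force participation rate = 1,452.60 / 2,193.09 = 66.24%.

Unemployment rate ≈ 8.59%; labor force participation rate ≈ 66.24%.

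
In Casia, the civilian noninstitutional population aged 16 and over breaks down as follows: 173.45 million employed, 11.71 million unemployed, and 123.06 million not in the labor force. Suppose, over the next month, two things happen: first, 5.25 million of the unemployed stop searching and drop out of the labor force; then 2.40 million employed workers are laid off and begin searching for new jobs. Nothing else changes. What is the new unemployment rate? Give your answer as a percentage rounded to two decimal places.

New unemployment rate ≈ 4.92%.

Initially, labor force = 173.45 + 11.71 = 185.16 million, so u = 11.71/185.16 = 6.32%.
After the first change, unemployed and labor force both fall by 5.25 → E = 173.45, U = 6.46, labor force = 179.91 million.
After the second change, employed falls and unemployed rises by 2.40; labor force unchanged → E = 171.05, U = 8.86, labor force = 179.91 million.
New unemployment rate = 8.86 / 179.91 = 4.92%.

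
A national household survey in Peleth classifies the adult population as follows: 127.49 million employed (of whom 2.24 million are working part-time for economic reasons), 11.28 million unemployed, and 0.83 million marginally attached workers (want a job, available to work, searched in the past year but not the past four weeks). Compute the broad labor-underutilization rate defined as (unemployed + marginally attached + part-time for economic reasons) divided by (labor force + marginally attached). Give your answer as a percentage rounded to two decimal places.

Labor force = 127.49 + 11.28 = 138.77 million.
Numerator = 11.28 + 0.83 + 2.24 = 14.35 million.
Denominator = 138.77 + 0.83 = 139.60 million.
Broad rate = 14.35 / 139.60 = 10.28%.

Broad underutilization rate ≈ 10.28%.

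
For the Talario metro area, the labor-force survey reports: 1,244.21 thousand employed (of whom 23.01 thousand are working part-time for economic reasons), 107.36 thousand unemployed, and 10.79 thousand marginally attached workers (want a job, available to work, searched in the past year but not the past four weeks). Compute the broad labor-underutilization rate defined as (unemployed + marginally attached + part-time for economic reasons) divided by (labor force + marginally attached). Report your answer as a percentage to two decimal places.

Broad underutilization rate ≈ 10.36%.

Labor force = 1,244.21 + 107.36 = 1,351.57 thousand.
Numerator = 107.36 + 10.79 + 23.01 = 141.16 thousand.
Denominator = 1,351.57 + 10.79 = 1,362.36 thousand.
Broad rate = 141.16 / 1,362.36 = 10.36%.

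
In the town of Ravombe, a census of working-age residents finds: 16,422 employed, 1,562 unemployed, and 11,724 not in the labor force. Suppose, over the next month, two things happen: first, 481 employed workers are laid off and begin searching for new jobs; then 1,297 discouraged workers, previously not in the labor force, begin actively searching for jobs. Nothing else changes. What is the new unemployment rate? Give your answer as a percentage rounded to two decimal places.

New unemployment rate ≈ 17.32%.

Initially, labor force = 16,422 + 1,562 = 17,984, so u = 1,562/17,984 = 8.69%.
After the first change, employed falls and unemployed rises by 481; labor force unchanged → E = 15,941, U = 2,043, labor force = 17,984.
After the second change, unemployed and labor force both rise by 1,297 → E = 15,941, U = 3,340, labor force = 19,281.
New unemployment rate = 3,340 / 19,281 = 17.32%.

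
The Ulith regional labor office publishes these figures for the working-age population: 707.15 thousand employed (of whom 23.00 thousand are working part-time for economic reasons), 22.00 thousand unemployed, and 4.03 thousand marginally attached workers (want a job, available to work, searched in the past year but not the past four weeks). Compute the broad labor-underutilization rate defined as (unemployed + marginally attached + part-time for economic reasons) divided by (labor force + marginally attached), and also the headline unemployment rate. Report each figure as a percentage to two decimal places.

Broad underutilization rate ≈ 6.69%; headline unemployment rate ≈ 3.02%.

Labor force = 707.15 + 22.00 = 729.15 thousand.
Numerator = 22.00 + 4.03 + 23.00 = 49.03 thousand.
Denominator = 729.15 + 4.03 = 733.18 thousand.
Broad rate = 49.03 / 733.18 = 6.69%.
Headline unemployment rate = 22.00 / 729.15 = 3.02%.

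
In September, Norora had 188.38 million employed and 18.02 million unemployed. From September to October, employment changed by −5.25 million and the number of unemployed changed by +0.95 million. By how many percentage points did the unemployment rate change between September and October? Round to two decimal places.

The unemployment rate changed by +0.66 percentage points.

September: labor force = 188.38 + 18.02 = 206.40; u = 18.02/206.40 = 8.73%.
October: labor force = 183.13 + 18.97 = 202.10; u = 18.97/202.10 = 9.39%.
Change = 9.39% − 8.73% = +0.66 pp.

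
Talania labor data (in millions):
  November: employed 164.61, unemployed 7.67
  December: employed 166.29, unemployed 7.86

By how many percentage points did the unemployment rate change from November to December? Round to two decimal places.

The unemployment rate changed by +0.06 percentage points.

November: labor force = 164.61 + 7.67 = 172.28; u = 7.67/172.28 = 4.45%.
December: labor force = 166.29 + 7.86 = 174.15; u = 7.86/174.15 = 4.51%.
Change = 4.51% − 4.45% = +0.06 pp.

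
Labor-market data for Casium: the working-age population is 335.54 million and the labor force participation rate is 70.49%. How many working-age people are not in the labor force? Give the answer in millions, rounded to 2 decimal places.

Share not in the labor force = 1 − 0.7049 = 0.2951.
Not in labor force = 0.2951 × 335.54 ≈ 99.02 million.

About 99.02 million are not in the labor force.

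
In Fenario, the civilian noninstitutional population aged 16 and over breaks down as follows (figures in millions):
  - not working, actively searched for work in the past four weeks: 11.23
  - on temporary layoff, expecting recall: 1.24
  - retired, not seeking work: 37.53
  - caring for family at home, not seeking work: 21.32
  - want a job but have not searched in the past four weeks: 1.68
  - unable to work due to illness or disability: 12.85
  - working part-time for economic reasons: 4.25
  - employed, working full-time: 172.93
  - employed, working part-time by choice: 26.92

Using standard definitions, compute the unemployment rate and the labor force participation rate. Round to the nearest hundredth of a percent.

Unemployment rate ≈ 5.76%; labor force participation rate ≈ 74.69%.

Employed = 4.25 + 172.93 + 26.92 = 204.10 million (anyone who worked, including part-time for economic reasons, counts as employed).
Unemployed = 11.23 + 1.24 = 12.47 million (jobless and actively searching, or on temporary layoff).
Labor force = 204.10 + 12.47 = 216.57 million.
Not in labor force = 37.53 + 21.32 + 1.68 + 12.85 = 73.38 million (those not working and not actively searching are outside the labor force — including those who want a job but have given up searching).
Civilian working-age population = 216.57 + 73.38 = 289.95 million.
Unemployment rate = 12.47 / 216.57 = 5.76%.
Labor force participation rate = 216.57 / 289.95 = 74.69%.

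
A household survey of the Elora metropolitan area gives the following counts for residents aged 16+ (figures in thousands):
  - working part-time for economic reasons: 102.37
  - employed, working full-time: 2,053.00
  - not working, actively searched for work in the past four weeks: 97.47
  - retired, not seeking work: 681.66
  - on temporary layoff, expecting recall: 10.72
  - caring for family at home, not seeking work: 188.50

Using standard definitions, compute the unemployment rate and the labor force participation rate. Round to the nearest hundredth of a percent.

Unemployment rate ≈ 4.78%; labor force participation rate ≈ 72.23%.

Employed = 102.37 + 2,053.00 = 2,155.37 thousand (anyone who worked, including part-time for economic reasons, counts as employed).
Unemployed = 97.47 + 10.72 = 108.19 thousand (jobless and actively searching, or on temporary layoff).
Labor force = 2,155.37 + 108.19 = 2,263.56 thousand.
Not in labor force = 681.66 + 188.50 = 870.16 thousand (those not working and not actively searching are outside the labor force).
Civilian working-age population = 2,263.56 + 870.16 = 3,133.72 thousand.
Unemployment rate = 108.19 / 2,263.56 = 4.78%.
Labor force participation rate = 2,263.56 / 3,133.72 = 72.23%.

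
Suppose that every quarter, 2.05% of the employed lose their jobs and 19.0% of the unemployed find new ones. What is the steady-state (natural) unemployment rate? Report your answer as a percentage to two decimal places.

Steady-state unemployment rate ≈ 9.74%.

At steady state the flows balance: s·E = f·U, so U/(E+U) = s/(s+f).
u* = 2.05 / (2.05 + 19.0) = 2.05 / 21.05 = 9.74%.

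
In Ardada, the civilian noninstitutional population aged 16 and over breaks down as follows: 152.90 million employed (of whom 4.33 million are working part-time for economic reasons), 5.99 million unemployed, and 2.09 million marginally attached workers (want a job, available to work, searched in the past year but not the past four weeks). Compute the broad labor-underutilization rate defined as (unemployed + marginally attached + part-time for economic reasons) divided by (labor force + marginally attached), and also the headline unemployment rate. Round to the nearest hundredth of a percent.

Labor force = 152.90 + 5.99 = 158.89 million.
Numerator = 5.99 + 2.09 + 4.33 = 12.41 million.
Denominator = 158.89 + 2.09 = 160.98 million.
Broad rate = 12.41 / 160.98 = 7.71%.
Headline unemployment rate = 5.99 / 158.89 = 3.77%.

Broad underutilization rate ≈ 7.71%; headline unemployment rate ≈ 3.77%.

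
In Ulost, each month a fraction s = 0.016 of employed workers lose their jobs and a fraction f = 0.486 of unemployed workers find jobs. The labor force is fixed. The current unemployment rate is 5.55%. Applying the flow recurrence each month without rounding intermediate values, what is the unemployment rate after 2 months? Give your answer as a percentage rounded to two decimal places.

Unemployment rate after two months ≈ 3.77%.

With a fixed labor force, u_{t+1} = u_t + s·(1−u_t) − f·u_t = u_t·(1−s−f) + s.
Here 1−s−f = 0.498 and s = 0.016.
u_1 = 0.055500 × 0.498 + 0.016 = 0.043639.
u_2 = 0.043639 × 0.498 + 0.016 = 0.037732.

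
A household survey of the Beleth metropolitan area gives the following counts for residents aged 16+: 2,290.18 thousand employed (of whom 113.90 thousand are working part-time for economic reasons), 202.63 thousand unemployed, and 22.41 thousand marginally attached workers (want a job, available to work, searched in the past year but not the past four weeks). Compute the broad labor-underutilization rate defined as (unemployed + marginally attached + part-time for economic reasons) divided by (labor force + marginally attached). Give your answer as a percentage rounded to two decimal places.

Labor force = 2,290.18 + 202.63 = 2,492.81 thousand.
Numerator = 202.63 + 22.41 + 113.90 = 338.94 thousand.
Denominator = 2,492.81 + 22.41 = 2,515.22 thousand.
Broad rate = 338.94 / 2,515.22 = 13.48%.

Broad underutilization rate ≈ 13.48%.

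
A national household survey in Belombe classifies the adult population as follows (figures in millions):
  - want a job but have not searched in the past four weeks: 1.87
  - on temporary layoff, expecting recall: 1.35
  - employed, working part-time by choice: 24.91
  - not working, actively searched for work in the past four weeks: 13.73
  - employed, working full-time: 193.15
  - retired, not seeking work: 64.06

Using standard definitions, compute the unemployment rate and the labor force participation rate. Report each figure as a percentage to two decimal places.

Unemployment rate ≈ 6.47%; labor force participation rate ≈ 77.95%.

Employed = 24.91 + 193.15 = 218.06 million.
Unemployed = 1.35 + 13.73 = 15.08 million (jobless and actively searching, or on temporary layoff).
Labor force = 218.06 + 15.08 = 233.14 million.
Not in labor force = 1.87 + 64.06 = 65.93 million (those not working and not actively searching are outside the labor force — including those who want a job but have given up searching).
Civilian working-age population = 233.14 + 65.93 = 299.07 million.
Unemployment rate = 15.08 / 233.14 = 6.47%.
Labor force participation rate = 233.14 / 299.07 = 77.95%.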